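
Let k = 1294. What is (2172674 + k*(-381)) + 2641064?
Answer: 4320724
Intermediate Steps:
(2172674 + k*(-381)) + 2641064 = (2172674 + 1294*(-381)) + 2641064 = (2172674 - 493014) + 2641064 = 1679660 + 2641064 = 4320724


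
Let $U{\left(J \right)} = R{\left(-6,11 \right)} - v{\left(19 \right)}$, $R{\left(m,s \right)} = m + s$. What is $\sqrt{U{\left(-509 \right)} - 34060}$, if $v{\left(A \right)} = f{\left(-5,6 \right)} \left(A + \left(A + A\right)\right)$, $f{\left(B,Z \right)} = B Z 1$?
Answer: $i \sqrt{32345} \approx 179.85 i$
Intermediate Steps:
$f{\left(B,Z \right)} = B Z$
$v{\left(A \right)} = - 90 A$ ($v{\left(A \right)} = \left(-5\right) 6 \left(A + \left(A + A\right)\right) = - 30 \left(A + 2 A\right) = - 30 \cdot 3 A = - 90 A$)
$U{\left(J \right)} = 1715$ ($U{\left(J \right)} = \left(-6 + 11\right) - \left(-90\right) 19 = 5 - -1710 = 5 + 1710 = 1715$)
$\sqrt{U{\left(-509 \right)} - 34060} = \sqrt{1715 - 34060} = \sqrt{-32345} = i \sqrt{32345}$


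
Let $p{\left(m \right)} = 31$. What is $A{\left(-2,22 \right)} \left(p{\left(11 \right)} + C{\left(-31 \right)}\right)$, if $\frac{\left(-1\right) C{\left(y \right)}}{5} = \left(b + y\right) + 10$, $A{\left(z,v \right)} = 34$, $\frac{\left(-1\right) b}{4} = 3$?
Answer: $6664$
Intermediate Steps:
$b = -12$ ($b = \left(-4\right) 3 = -12$)
$C{\left(y \right)} = 10 - 5 y$ ($C{\left(y \right)} = - 5 \left(\left(-12 + y\right) + 10\right) = - 5 \left(-2 + y\right) = 10 - 5 y$)
$A{\left(-2,22 \right)} \left(p{\left(11 \right)} + C{\left(-31 \right)}\right) = 34 \left(31 + \left(10 - -155\right)\right) = 34 \left(31 + \left(10 + 155\right)\right) = 34 \left(31 + 165\right) = 34 \cdot 196 = 6664$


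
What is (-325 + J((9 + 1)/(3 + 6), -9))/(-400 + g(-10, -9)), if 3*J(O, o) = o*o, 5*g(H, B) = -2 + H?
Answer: 745/1006 ≈ 0.74056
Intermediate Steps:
g(H, B) = -2/5 + H/5 (g(H, B) = (-2 + H)/5 = -2/5 + H/5)
J(O, o) = o**2/3 (J(O, o) = (o*o)/3 = o**2/3)
(-325 + J((9 + 1)/(3 + 6), -9))/(-400 + g(-10, -9)) = (-325 + (1/3)*(-9)**2)/(-400 + (-2/5 + (1/5)*(-10))) = (-325 + (1/3)*81)/(-400 + (-2/5 - 2)) = (-325 + 27)/(-400 - 12/5) = -298/(-2012/5) = -298*(-5/2012) = 745/1006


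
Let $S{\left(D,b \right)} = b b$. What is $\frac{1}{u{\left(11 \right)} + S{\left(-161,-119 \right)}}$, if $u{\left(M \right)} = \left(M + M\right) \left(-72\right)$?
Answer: $\frac{1}{12577} \approx 7.951 \cdot 10^{-5}$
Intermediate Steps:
$S{\left(D,b \right)} = b^{2}$
$u{\left(M \right)} = - 144 M$ ($u{\left(M \right)} = 2 M \left(-72\right) = - 144 M$)
$\frac{1}{u{\left(11 \right)} + S{\left(-161,-119 \right)}} = \frac{1}{\left(-144\right) 11 + \left(-119\right)^{2}} = \frac{1}{-1584 + 14161} = \frac{1}{12577}$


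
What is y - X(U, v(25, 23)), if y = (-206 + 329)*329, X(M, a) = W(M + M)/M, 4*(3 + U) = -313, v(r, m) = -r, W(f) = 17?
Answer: 13151843/325 ≈ 40467.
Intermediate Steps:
U = -325/4 (U = -3 + (¼)*(-313) = -3 - 313/4 = -325/4 ≈ -81.250)
X(M, a) = 17/M
y = 40467 (y = 123*329 = 40467)
y - X(U, v(25, 23)) = 40467 - 17/(-325/4) = 40467 - 17*(-4)/325 = 40467 - 1*(-68/325) = 40467 + 68/325 = 13151843/325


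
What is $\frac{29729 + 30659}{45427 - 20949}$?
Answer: $\frac{30194}{12239} \approx 2.467$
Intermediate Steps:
$\frac{29729 + 30659}{45427 - 20949} = \frac{60388}{24478} = 60388 \cdot \frac{1}{24478} = \frac{30194}{12239}$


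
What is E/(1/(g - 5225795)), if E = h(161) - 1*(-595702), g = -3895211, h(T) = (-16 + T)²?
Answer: -5625170667362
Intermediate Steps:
E = 616727 (E = (-16 + 161)² - 1*(-595702) = 145² + 595702 = 21025 + 595702 = 616727)
E/(1/(g - 5225795)) = 616727/(1/(-3895211 - 5225795)) = 616727/(1/(-9121006)) = 616727/(-1/9121006) = 616727*(-9121006) = -5625170667362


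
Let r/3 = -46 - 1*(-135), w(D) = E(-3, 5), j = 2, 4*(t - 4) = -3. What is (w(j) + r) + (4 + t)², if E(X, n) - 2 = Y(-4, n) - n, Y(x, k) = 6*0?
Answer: 5065/16 ≈ 316.56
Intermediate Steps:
t = 13/4 (t = 4 + (¼)*(-3) = 4 - ¾ = 13/4 ≈ 3.2500)
Y(x, k) = 0
E(X, n) = 2 - n (E(X, n) = 2 + (0 - n) = 2 - n)
w(D) = -3 (w(D) = 2 - 1*5 = 2 - 5 = -3)
r = 267 (r = 3*(-46 - 1*(-135)) = 3*(-46 + 135) = 3*89 = 267)
(w(j) + r) + (4 + t)² = (-3 + 267) + (4 + 13/4)² = 264 + (29/4)² = 264 + 841/16 = 5065/16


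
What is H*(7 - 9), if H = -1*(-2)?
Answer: -4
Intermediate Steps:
H = 2
H*(7 - 9) = 2*(7 - 9) = 2*(-2) = -4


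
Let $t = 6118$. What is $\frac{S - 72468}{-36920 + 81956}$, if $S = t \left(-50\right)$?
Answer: $- \frac{94592}{11259} \approx -8.4015$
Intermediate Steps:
$S = -305900$ ($S = 6118 \left(-50\right) = -305900$)
$\frac{S - 72468}{-36920 + 81956} = \frac{-305900 - 72468}{-36920 + 81956} = - \frac{378368}{45036} = \left(-378368\right) \frac{1}{45036} = - \frac{94592}{11259}$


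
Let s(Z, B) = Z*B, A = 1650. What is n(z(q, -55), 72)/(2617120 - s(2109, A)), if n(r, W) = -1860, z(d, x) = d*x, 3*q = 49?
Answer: 6/2783 ≈ 0.0021559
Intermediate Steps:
q = 49/3 (q = (⅓)*49 = 49/3 ≈ 16.333)
s(Z, B) = B*Z
n(z(q, -55), 72)/(2617120 - s(2109, A)) = -1860/(2617120 - 1650*2109) = -1860/(2617120 - 1*3479850) = -1860/(2617120 - 3479850) = -1860/(-862730) = -1860*(-1/862730) = 6/2783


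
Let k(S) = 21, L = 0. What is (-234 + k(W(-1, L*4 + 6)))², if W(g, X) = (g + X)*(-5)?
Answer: 45369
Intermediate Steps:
W(g, X) = -5*X - 5*g (W(g, X) = (X + g)*(-5) = -5*X - 5*g)
(-234 + k(W(-1, L*4 + 6)))² = (-234 + 21)² = (-213)² = 45369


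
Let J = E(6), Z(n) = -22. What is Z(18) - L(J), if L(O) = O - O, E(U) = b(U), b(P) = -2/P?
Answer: -22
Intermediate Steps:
E(U) = -2/U
J = -⅓ (J = -2/6 = -2*⅙ = -⅓ ≈ -0.33333)
L(O) = 0
Z(18) - L(J) = -22 - 1*0 = -22 + 0 = -22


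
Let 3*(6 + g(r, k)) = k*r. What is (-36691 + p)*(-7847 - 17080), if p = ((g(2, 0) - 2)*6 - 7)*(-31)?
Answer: 872096022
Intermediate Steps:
g(r, k) = -6 + k*r/3 (g(r, k) = -6 + (k*r)/3 = -6 + k*r/3)
p = 1705 (p = (((-6 + (1/3)*0*2) - 2)*6 - 7)*(-31) = (((-6 + 0) - 2)*6 - 7)*(-31) = ((-6 - 2)*6 - 7)*(-31) = (-8*6 - 7)*(-31) = (-48 - 7)*(-31) = -55*(-31) = 1705)
(-36691 + p)*(-7847 - 17080) = (-36691 + 1705)*(-7847 - 17080) = -34986*(-24927) = 872096022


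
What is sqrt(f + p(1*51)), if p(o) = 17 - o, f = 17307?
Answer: sqrt(17273) ≈ 131.43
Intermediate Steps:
sqrt(f + p(1*51)) = sqrt(17307 + (17 - 51)) = sqrt(17307 - 34) = sqrt(17273)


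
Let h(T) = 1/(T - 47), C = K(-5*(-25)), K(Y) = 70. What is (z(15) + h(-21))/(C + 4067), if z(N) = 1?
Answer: 67/281316 ≈ 0.00023817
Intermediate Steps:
C = 70
h(T) = 1/(-47 + T)
(z(15) + h(-21))/(C + 4067) = (1 + 1/(-47 - 21))/(70 + 4067) = (1 + 1/(-68))/4137 = (1 - 1/68)*(1/4137) = (67/68)*(1/4137) = 67/281316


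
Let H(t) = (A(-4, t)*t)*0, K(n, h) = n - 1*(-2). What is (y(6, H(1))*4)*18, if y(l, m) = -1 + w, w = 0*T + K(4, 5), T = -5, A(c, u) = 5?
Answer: 360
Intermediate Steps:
K(n, h) = 2 + n (K(n, h) = n + 2 = 2 + n)
H(t) = 0 (H(t) = (5*t)*0 = 0)
w = 6 (w = 0*(-5) + (2 + 4) = 0 + 6 = 6)
y(l, m) = 5 (y(l, m) = -1 + 6 = 5)
(y(6, H(1))*4)*18 = (5*4)*18 = 20*18 = 360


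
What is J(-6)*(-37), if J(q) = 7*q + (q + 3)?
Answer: 1665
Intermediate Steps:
J(q) = 3 + 8*q (J(q) = 7*q + (3 + q) = 3 + 8*q)
J(-6)*(-37) = (3 + 8*(-6))*(-37) = (3 - 48)*(-37) = -45*(-37) = 1665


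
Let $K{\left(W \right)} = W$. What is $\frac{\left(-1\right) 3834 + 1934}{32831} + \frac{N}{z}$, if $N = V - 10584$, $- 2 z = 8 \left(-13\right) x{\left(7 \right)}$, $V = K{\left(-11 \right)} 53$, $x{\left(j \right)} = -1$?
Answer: $\frac{28194229}{131324} \approx 214.69$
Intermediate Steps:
$V = -583$ ($V = \left(-11\right) 53 = -583$)
$z = -52$ ($z = - \frac{8 \left(-13\right) \left(-1\right)}{2} = - \frac{\left(-104\right) \left(-1\right)}{2} = \left(- \frac{1}{2}\right) 104 = -52$)
$N = -11167$ ($N = -583 - 10584 = -11167$)
$\frac{\left(-1\right) 3834 + 1934}{32831} + \frac{N}{z} = \frac{\left(-1\right) 3834 + 1934}{32831} - \frac{11167}{-52} = \left(-3834 + 1934\right) \frac{1}{32831} - - \frac{859}{4} = \left(-1900\right) \frac{1}{32831} + \frac{859}{4} = - \frac{1900}{32831} + \frac{859}{4} = \frac{28194229}{131324}$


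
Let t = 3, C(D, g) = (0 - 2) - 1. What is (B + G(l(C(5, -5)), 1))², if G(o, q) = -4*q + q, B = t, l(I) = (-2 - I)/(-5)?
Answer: 0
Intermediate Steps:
C(D, g) = -3 (C(D, g) = -2 - 1 = -3)
l(I) = ⅖ + I/5 (l(I) = (-2 - I)*(-⅕) = ⅖ + I/5)
B = 3
G(o, q) = -3*q
(B + G(l(C(5, -5)), 1))² = (3 - 3*1)² = (3 - 3)² = 0² = 0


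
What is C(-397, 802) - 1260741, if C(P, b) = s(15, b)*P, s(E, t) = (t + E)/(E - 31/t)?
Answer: -15387759157/11999 ≈ -1.2824e+6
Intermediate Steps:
s(E, t) = (E + t)/(E - 31/t)
C(P, b) = P*b*(15 + b)/(-31 + 15*b) (C(P, b) = (b*(15 + b)/(-31 + 15*b))*P = P*b*(15 + b)/(-31 + 15*b))
C(-397, 802) - 1260741 = -397*802*(15 + 802)/(-31 + 15*802) - 1260741 = -397*802*817/(-31 + 12030) - 1260741 = -397*802*817/11999 - 1260741 = -397*802*1/11999*817 - 1260741 = -260127898/11999 - 1260741 = -15387759157/11999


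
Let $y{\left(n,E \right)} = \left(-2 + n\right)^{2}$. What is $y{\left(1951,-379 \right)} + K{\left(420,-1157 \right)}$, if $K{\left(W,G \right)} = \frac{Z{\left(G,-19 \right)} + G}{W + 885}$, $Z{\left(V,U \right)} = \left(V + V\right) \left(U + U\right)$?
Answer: $\frac{330484072}{87} \approx 3.7987 \cdot 10^{6}$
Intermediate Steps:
$Z{\left(V,U \right)} = 4 U V$ ($Z{\left(V,U \right)} = 2 V 2 U = 4 U V$)
$K{\left(W,G \right)} = - \frac{75 G}{885 + W}$ ($K{\left(W,G \right)} = \frac{4 \left(-19\right) G + G}{W + 885} = \frac{- 76 G + G}{885 + W} = \frac{\left(-75\right) G}{885 + W} = - \frac{75 G}{885 + W}$)
$y{\left(1951,-379 \right)} + K{\left(420,-1157 \right)} = \left(-2 + 1951\right)^{2} - - \frac{86775}{885 + 420} = 1949^{2} - - \frac{86775}{1305} = 3798601 - \left(-86775\right) \frac{1}{1305} = 3798601 + \frac{5785}{87} = \frac{330484072}{87}$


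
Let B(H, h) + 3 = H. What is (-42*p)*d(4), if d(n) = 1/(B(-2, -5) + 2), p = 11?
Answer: 154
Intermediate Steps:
B(H, h) = -3 + H
d(n) = -1/3 (d(n) = 1/((-3 - 2) + 2) = 1/(-5 + 2) = 1/(-3) = -1/3)
(-42*p)*d(4) = -42*11*(-1/3) = -462*(-1/3) = 154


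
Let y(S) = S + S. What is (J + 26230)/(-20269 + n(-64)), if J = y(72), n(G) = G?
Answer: -26374/20333 ≈ -1.2971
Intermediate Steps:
y(S) = 2*S
J = 144 (J = 2*72 = 144)
(J + 26230)/(-20269 + n(-64)) = (144 + 26230)/(-20269 - 64) = 26374/(-20333) = 26374*(-1/20333) = -26374/20333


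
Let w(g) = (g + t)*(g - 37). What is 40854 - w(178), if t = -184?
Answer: 41700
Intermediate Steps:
w(g) = (-184 + g)*(-37 + g) (w(g) = (g - 184)*(g - 37) = (-184 + g)*(-37 + g))
40854 - w(178) = 40854 - (6808 + 178² - 221*178) = 40854 - (6808 + 31684 - 39338) = 40854 - 1*(-846) = 40854 + 846 = 41700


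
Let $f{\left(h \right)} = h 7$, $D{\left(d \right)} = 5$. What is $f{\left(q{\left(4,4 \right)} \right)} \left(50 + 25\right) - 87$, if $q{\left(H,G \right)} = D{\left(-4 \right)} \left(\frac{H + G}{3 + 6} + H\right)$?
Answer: $\frac{38239}{3} \approx 12746.0$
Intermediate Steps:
$q{\left(H,G \right)} = \frac{5 G}{9} + \frac{50 H}{9}$ ($q{\left(H,G \right)} = 5 \left(\frac{H + G}{3 + 6} + H\right) = 5 \left(\frac{G + H}{9} + H\right) = 5 \left(\left(G + H\right) \frac{1}{9} + H\right) = 5 \left(\left(\frac{G}{9} + \frac{H}{9}\right) + H\right) = 5 \left(\frac{G}{9} + \frac{10 H}{9}\right) = \frac{5 G}{9} + \frac{50 H}{9}$)
$f{\left(h \right)} = 7 h$
$f{\left(q{\left(4,4 \right)} \right)} \left(50 + 25\right) - 87 = 7 \left(\frac{5}{9} \cdot 4 + \frac{50}{9} \cdot 4\right) \left(50 + 25\right) - 87 = 7 \left(\frac{20}{9} + \frac{200}{9}\right) 75 - 87 = 7 \cdot \frac{220}{9} \cdot 75 - 87 = \frac{1540}{9} \cdot 75 - 87 = \frac{38500}{3} - 87 = \frac{38239}{3}$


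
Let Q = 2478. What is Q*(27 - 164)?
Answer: -339486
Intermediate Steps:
Q*(27 - 164) = 2478*(27 - 164) = 2478*(-137) = -339486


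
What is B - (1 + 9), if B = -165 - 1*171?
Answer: -346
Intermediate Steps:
B = -336 (B = -165 - 171 = -336)
B - (1 + 9) = -336 - (1 + 9) = -336 - 1*10 = -336 - 10 = -346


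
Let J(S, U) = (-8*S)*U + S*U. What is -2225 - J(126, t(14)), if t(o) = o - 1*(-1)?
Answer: 11005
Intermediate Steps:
t(o) = 1 + o (t(o) = o + 1 = 1 + o)
J(S, U) = -7*S*U (J(S, U) = -8*S*U + S*U = -7*S*U)
-2225 - J(126, t(14)) = -2225 - (-7)*126*(1 + 14) = -2225 - (-7)*126*15 = -2225 - 1*(-13230) = -2225 + 13230 = 11005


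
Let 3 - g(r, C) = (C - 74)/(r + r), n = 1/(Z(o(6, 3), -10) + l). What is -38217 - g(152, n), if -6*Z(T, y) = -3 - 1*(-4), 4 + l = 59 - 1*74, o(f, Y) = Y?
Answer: -334044929/8740 ≈ -38220.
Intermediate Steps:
l = -19 (l = -4 + (59 - 1*74) = -4 + (59 - 74) = -4 - 15 = -19)
Z(T, y) = -⅙ (Z(T, y) = -(-3 - 1*(-4))/6 = -(-3 + 4)/6 = -⅙*1 = -⅙)
n = -6/115 (n = 1/(-⅙ - 19) = 1/(-115/6) = -6/115 ≈ -0.052174)
g(r, C) = 3 - (-74 + C)/(2*r) (g(r, C) = 3 - (C - 74)/(r + r) = 3 - (-74 + C)/(2*r))
-38217 - g(152, n) = -38217 - (74 - 1*(-6/115) + 6*152)/(2*152) = -38217 - (74 + 6/115 + 912)/(2*152) = -38217 - 113396/(2*152*115) = -38217 - 1*28349/8740 = -38217 - 28349/8740 = -334044929/8740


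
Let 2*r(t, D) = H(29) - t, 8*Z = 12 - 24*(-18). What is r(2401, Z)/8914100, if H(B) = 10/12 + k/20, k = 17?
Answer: -143959/1069692000 ≈ -0.00013458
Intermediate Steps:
H(B) = 101/60 (H(B) = 10/12 + 17/20 = 10*(1/12) + 17*(1/20) = 5/6 + 17/20 = 101/60)
Z = 111/2 (Z = (12 - 24*(-18))/8 = (12 + 432)/8 = (1/8)*444 = 111/2 ≈ 55.500)
r(t, D) = 101/120 - t/2 (r(t, D) = (101/60 - t)/2 = 101/120 - t/2)
r(2401, Z)/8914100 = (101/120 - 1/2*2401)/8914100 = (101/120 - 2401/2)*(1/8914100) = -143959/120*1/8914100 = -143959/1069692000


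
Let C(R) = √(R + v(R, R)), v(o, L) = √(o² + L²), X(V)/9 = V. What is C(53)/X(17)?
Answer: √(53 + 53*√2)/153 ≈ 0.073932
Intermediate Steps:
X(V) = 9*V
v(o, L) = √(L² + o²)
C(R) = √(R + √2*√(R²)) (C(R) = √(R + √(R² + R²)) = √(R + √(2*R²)) = √(R + √2*√(R²)))
C(53)/X(17) = √(53 + √2*√(53²))/((9*17)) = √(53 + √2*√2809)/153 = √(53 + √2*53)*(1/153) = √(53 + 53*√2)*(1/153) = √(53 + 53*√2)/153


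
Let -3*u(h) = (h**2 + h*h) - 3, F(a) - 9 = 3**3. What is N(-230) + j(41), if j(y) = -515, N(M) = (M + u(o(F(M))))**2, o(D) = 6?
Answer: 63494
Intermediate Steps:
F(a) = 36 (F(a) = 9 + 3**3 = 9 + 27 = 36)
u(h) = 1 - 2*h**2/3 (u(h) = -((h**2 + h*h) - 3)/3 = -((h**2 + h**2) - 3)/3 = -(2*h**2 - 3)/3 = -(-3 + 2*h**2)/3 = 1 - 2*h**2/3)
N(M) = (-23 + M)**2 (N(M) = (M + (1 - 2/3*6**2))**2 = (M + (1 - 2/3*36))**2 = (M + (1 - 24))**2 = (M - 23)**2 = (-23 + M)**2)
N(-230) + j(41) = (-23 - 230)**2 - 515 = (-253)**2 - 515 = 64009 - 515 = 63494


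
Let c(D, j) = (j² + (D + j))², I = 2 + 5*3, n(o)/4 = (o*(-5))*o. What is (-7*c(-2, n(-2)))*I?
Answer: -4750137756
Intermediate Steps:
n(o) = -20*o² (n(o) = 4*((o*(-5))*o) = 4*((-5*o)*o) = 4*(-5*o²) = -20*o²)
I = 17 (I = 2 + 15 = 17)
c(D, j) = (D + j + j²)²
(-7*c(-2, n(-2)))*I = -7*(-2 - 20*(-2)² + (-20*(-2)²)²)²*17 = -7*(-2 - 20*4 + (-20*4)²)²*17 = -7*(-2 - 80 + (-80)²)²*17 = -7*(-2 - 80 + 6400)²*17 = -7*6318²*17 = -7*39917124*17 = -279419868*17 = -4750137756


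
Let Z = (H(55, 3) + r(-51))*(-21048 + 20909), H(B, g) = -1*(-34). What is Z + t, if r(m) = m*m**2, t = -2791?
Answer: 18430972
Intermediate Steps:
H(B, g) = 34
r(m) = m**3
Z = 18433763 (Z = (34 + (-51)**3)*(-21048 + 20909) = (34 - 132651)*(-139) = -132617*(-139) = 18433763)
Z + t = 18433763 - 2791 = 18430972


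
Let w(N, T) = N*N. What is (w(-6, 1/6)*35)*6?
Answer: 7560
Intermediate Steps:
w(N, T) = N²
(w(-6, 1/6)*35)*6 = ((-6)²*35)*6 = (36*35)*6 = 1260*6 = 7560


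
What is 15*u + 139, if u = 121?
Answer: 1954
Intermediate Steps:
15*u + 139 = 15*121 + 139 = 1815 + 139 = 1954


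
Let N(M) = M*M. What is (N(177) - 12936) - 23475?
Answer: -5082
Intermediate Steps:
N(M) = M²
(N(177) - 12936) - 23475 = (177² - 12936) - 23475 = (31329 - 12936) - 23475 = 18393 - 23475 = -5082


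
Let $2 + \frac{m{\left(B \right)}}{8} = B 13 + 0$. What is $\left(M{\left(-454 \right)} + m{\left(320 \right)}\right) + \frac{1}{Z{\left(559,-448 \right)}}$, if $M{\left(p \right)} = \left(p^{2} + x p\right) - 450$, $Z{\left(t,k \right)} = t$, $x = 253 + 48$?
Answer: $\frac{57172285}{559} \approx 1.0228 \cdot 10^{5}$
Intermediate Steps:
$x = 301$
$m{\left(B \right)} = -16 + 104 B$ ($m{\left(B \right)} = -16 + 8 \left(B 13 + 0\right) = -16 + 8 \left(13 B + 0\right) = -16 + 8 \cdot 13 B = -16 + 104 B$)
$M{\left(p \right)} = -450 + p^{2} + 301 p$ ($M{\left(p \right)} = \left(p^{2} + 301 p\right) - 450 = -450 + p^{2} + 301 p$)
$\left(M{\left(-454 \right)} + m{\left(320 \right)}\right) + \frac{1}{Z{\left(559,-448 \right)}} = \left(\left(-450 + \left(-454\right)^{2} + 301 \left(-454\right)\right) + \left(-16 + 104 \cdot 320\right)\right) + \frac{1}{559} = \left(\left(-450 + 206116 - 136654\right) + \left(-16 + 33280\right)\right) + \frac{1}{559} = \left(69012 + 33264\right) + \frac{1}{559} = 102276 + \frac{1}{559} = \frac{57172285}{559}$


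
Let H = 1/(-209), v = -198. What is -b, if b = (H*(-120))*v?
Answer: 2160/19 ≈ 113.68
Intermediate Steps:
H = -1/209 ≈ -0.0047847
b = -2160/19 (b = -1/209*(-120)*(-198) = (120/209)*(-198) = -2160/19 ≈ -113.68)
-b = -1*(-2160/19) = 2160/19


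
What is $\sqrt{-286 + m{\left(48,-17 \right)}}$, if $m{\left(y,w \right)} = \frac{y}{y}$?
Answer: $i \sqrt{285} \approx 16.882 i$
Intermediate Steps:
$m{\left(y,w \right)} = 1$
$\sqrt{-286 + m{\left(48,-17 \right)}} = \sqrt{-286 + 1} = \sqrt{-285} = i \sqrt{285}$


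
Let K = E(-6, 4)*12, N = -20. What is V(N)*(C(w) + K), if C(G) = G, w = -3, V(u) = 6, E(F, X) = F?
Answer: -450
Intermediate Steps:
K = -72 (K = -6*12 = -72)
V(N)*(C(w) + K) = 6*(-3 - 72) = 6*(-75) = -450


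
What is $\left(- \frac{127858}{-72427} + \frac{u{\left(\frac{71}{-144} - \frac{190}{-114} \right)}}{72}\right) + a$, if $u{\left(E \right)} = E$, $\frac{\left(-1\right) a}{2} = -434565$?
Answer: $\frac{652651163063587}{750923136} \approx 8.6913 \cdot 10^{5}$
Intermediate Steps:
$a = 869130$ ($a = \left(-2\right) \left(-434565\right) = 869130$)
$\left(- \frac{127858}{-72427} + \frac{u{\left(\frac{71}{-144} - \frac{190}{-114} \right)}}{72}\right) + a = \left(- \frac{127858}{-72427} + \frac{\frac{71}{-144} - \frac{190}{-114}}{72}\right) + 869130 = \left(\left(-127858\right) \left(- \frac{1}{72427}\right) + \left(71 \left(- \frac{1}{144}\right) - - \frac{5}{3}\right) \frac{1}{72}\right) + 869130 = \left(\frac{127858}{72427} + \left(- \frac{71}{144} + \frac{5}{3}\right) \frac{1}{72}\right) + 869130 = \left(\frac{127858}{72427} + \frac{169}{144} \cdot \frac{1}{72}\right) + 869130 = \left(\frac{127858}{72427} + \frac{169}{10368}\right) + 869130 = \frac{1337871907}{750923136} + 869130 = \frac{652651163063587}{750923136}$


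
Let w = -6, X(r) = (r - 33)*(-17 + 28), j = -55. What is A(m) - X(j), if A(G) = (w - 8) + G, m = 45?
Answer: 999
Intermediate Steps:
X(r) = -363 + 11*r (X(r) = (-33 + r)*11 = -363 + 11*r)
A(G) = -14 + G (A(G) = (-6 - 8) + G = -14 + G)
A(m) - X(j) = (-14 + 45) - (-363 + 11*(-55)) = 31 - (-363 - 605) = 31 - 1*(-968) = 31 + 968 = 999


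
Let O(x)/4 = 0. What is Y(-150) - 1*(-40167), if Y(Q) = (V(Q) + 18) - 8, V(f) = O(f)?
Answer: 40177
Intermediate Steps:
O(x) = 0 (O(x) = 4*0 = 0)
V(f) = 0
Y(Q) = 10 (Y(Q) = (0 + 18) - 8 = 18 - 8 = 10)
Y(-150) - 1*(-40167) = 10 - 1*(-40167) = 10 + 40167 = 40177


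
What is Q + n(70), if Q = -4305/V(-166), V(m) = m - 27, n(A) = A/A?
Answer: 4498/193 ≈ 23.306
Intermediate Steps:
n(A) = 1
V(m) = -27 + m
Q = 4305/193 (Q = -4305/(-27 - 166) = -4305/(-193) = -4305*(-1/193) = 4305/193 ≈ 22.306)
Q + n(70) = 4305/193 + 1 = 4498/193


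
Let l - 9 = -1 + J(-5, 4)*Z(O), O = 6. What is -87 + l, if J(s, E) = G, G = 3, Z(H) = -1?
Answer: -82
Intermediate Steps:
J(s, E) = 3
l = 5 (l = 9 + (-1 + 3*(-1)) = 9 + (-1 - 3) = 9 - 4 = 5)
-87 + l = -87 + 5 = -82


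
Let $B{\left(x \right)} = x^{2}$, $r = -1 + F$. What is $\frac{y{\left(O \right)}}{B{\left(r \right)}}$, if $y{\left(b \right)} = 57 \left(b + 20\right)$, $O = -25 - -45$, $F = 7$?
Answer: $\frac{190}{3} \approx 63.333$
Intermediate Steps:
$O = 20$ ($O = -25 + 45 = 20$)
$y{\left(b \right)} = 1140 + 57 b$ ($y{\left(b \right)} = 57 \left(20 + b\right) = 1140 + 57 b$)
$r = 6$ ($r = -1 + 7 = 6$)
$\frac{y{\left(O \right)}}{B{\left(r \right)}} = \frac{1140 + 57 \cdot 20}{6^{2}} = \frac{1140 + 1140}{36} = 2280 \cdot \frac{1}{36} = \frac{190}{3}$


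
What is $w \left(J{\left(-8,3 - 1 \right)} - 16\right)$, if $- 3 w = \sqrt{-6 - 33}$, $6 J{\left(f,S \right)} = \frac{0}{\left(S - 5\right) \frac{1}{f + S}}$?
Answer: $\frac{16 i \sqrt{39}}{3} \approx 33.307 i$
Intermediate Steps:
$J{\left(f,S \right)} = 0$ ($J{\left(f,S \right)} = \frac{0 \frac{1}{\left(S - 5\right) \frac{1}{f + S}}}{6} = \frac{0 \frac{1}{\left(-5 + S\right) \frac{1}{S + f}}}{6} = \frac{0 \frac{1}{\frac{1}{S + f} \left(-5 + S\right)}}{6} = \frac{0 \frac{S + f}{-5 + S}}{6} = \frac{1}{6} \cdot 0 = 0$)
$w = - \frac{i \sqrt{39}}{3}$ ($w = - \frac{\sqrt{-6 - 33}}{3} = - \frac{\sqrt{-39}}{3} = - \frac{i \sqrt{39}}{3} \approx - 2.0817 i$)
$w \left(J{\left(-8,3 - 1 \right)} - 16\right) = - \frac{i \sqrt{39}}{3} \left(0 - 16\right) = - \frac{i \sqrt{39}}{3} \left(-16\right) = \frac{16 i \sqrt{39}}{3}$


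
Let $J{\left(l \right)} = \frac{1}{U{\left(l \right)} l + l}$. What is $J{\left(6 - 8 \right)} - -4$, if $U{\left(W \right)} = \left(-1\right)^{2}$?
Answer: $\frac{15}{4} \approx 3.75$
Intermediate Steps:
$U{\left(W \right)} = 1$
$J{\left(l \right)} = \frac{1}{2 l}$ ($J{\left(l \right)} = \frac{1}{1 l + l} = \frac{1}{l + l} = \frac{1}{2 l}$)
$J{\left(6 - 8 \right)} - -4 = \frac{1}{2 \left(6 - 8\right)} - -4 = \frac{1}{2 \left(6 - 8\right)} + 4 = \frac{1}{2 \left(-2\right)} + 4 = \frac{1}{2} \left(- \frac{1}{2}\right) + 4 = - \frac{1}{4} + 4 = \frac{15}{4}$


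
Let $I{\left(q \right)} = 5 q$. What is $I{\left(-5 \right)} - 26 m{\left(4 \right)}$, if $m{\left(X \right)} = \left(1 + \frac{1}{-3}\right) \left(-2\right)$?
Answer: $\frac{29}{3} \approx 9.6667$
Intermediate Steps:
$m{\left(X \right)} = - \frac{4}{3}$ ($m{\left(X \right)} = \left(1 - \frac{1}{3}\right) \left(-2\right) = \frac{2}{3} \left(-2\right) = - \frac{4}{3}$)
$I{\left(-5 \right)} - 26 m{\left(4 \right)} = 5 \left(-5\right) - - \frac{104}{3} = -25 + \frac{104}{3} = \frac{29}{3}$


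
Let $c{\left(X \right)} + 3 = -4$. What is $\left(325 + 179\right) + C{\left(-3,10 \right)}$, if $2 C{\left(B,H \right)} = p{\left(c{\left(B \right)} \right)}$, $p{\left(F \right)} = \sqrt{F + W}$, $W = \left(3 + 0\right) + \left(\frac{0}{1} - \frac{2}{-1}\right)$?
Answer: $504 + \frac{i \sqrt{2}}{2} \approx 504.0 + 0.70711 i$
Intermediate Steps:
$c{\left(X \right)} = -7$ ($c{\left(X \right)} = -3 - 4 = -7$)
$W = 5$ ($W = 3 + \left(0 \cdot 1 - -2\right) = 3 + \left(0 + 2\right) = 3 + 2 = 5$)
$p{\left(F \right)} = \sqrt{5 + F}$ ($p{\left(F \right)} = \sqrt{F + 5} = \sqrt{5 + F}$)
$C{\left(B,H \right)} = \frac{i \sqrt{2}}{2}$ ($C{\left(B,H \right)} = \frac{\sqrt{5 - 7}}{2} = \frac{\sqrt{-2}}{2} = \frac{i \sqrt{2}}{2}$)
$\left(325 + 179\right) + C{\left(-3,10 \right)} = \left(325 + 179\right) + \frac{i \sqrt{2}}{2} = 504 + \frac{i \sqrt{2}}{2}$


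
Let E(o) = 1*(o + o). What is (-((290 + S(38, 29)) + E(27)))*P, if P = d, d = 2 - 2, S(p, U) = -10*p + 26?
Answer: 0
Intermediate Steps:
E(o) = 2*o (E(o) = 1*(2*o) = 2*o)
S(p, U) = 26 - 10*p
d = 0
P = 0
(-((290 + S(38, 29)) + E(27)))*P = -((290 + (26 - 10*38)) + 2*27)*0 = -((290 + (26 - 380)) + 54)*0 = -((290 - 354) + 54)*0 = -(-64 + 54)*0 = -1*(-10)*0 = 10*0 = 0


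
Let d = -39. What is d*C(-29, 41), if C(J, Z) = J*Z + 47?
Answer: 44538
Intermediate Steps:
C(J, Z) = 47 + J*Z
d*C(-29, 41) = -39*(47 - 29*41) = -39*(47 - 1189) = -39*(-1142) = 44538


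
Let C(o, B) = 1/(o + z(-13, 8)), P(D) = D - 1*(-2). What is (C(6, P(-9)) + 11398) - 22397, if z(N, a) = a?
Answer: -153985/14 ≈ -10999.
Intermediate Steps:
P(D) = 2 + D (P(D) = D + 2 = 2 + D)
C(o, B) = 1/(8 + o) (C(o, B) = 1/(o + 8) = 1/(8 + o))
(C(6, P(-9)) + 11398) - 22397 = (1/(8 + 6) + 11398) - 22397 = (1/14 + 11398) - 22397 = 159573/14 - 22397 = -153985/14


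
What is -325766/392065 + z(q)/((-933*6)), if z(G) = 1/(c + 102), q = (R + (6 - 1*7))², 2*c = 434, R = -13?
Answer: -581740935757/700134778530 ≈ -0.83090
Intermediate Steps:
c = 217 (c = (½)*434 = 217)
q = 196 (q = (-13 + (6 - 1*7))² = (-13 + (6 - 7))² = (-13 - 1)² = (-14)² = 196)
z(G) = 1/319 (z(G) = 1/(217 + 102) = 1/319)
-325766/392065 + z(q)/((-933*6)) = -325766/392065 + 1/(319*((-933*6))) = -325766*1/392065 + (1/319)/(-5598) = -325766/392065 + (1/319)*(-1/5598) = -325766/392065 - 1/1785762 = -581740935757/700134778530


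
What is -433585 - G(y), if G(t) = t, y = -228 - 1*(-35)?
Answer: -433392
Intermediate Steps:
y = -193 (y = -228 + 35 = -193)
-433585 - G(y) = -433585 - 1*(-193) = -433585 + 193 = -433392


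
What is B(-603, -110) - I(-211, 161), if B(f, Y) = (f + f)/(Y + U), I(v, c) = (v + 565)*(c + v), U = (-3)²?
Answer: 1788906/101 ≈ 17712.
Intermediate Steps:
U = 9
I(v, c) = (565 + v)*(c + v)
B(f, Y) = 2*f/(9 + Y) (B(f, Y) = (f + f)/(Y + 9) = (2*f)/(9 + Y) = 2*f/(9 + Y))
B(-603, -110) - I(-211, 161) = 2*(-603)/(9 - 110) - ((-211)² + 565*161 + 565*(-211) + 161*(-211)) = 2*(-603)/(-101) - (44521 + 90965 - 119215 - 33971) = 2*(-603)*(-1/101) - 1*(-17700) = 1206/101 + 17700 = 1788906/101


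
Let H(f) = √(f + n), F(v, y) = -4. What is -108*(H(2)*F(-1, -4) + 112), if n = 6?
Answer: -12096 + 864*√2 ≈ -10874.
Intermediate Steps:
H(f) = √(6 + f) (H(f) = √(f + 6) = √(6 + f))
-108*(H(2)*F(-1, -4) + 112) = -108*(√(6 + 2)*(-4) + 112) = -108*(√8*(-4) + 112) = -108*((2*√2)*(-4) + 112) = -108*(-8*√2 + 112) = -108*(112 - 8*√2) = -12096 + 864*√2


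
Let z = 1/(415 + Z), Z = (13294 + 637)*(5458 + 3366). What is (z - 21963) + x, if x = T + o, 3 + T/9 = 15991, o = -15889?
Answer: 13035238356361/122927559 ≈ 1.0604e+5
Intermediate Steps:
T = 143892 (T = -27 + 9*15991 = -27 + 143919 = 143892)
Z = 122927144 (Z = 13931*8824 = 122927144)
z = 1/122927559 (z = 1/(415 + 122927144) = 1/122927559 ≈ 8.1349e-9)
x = 128003 (x = 143892 - 15889 = 128003)
(z - 21963) + x = (1/122927559 - 21963) + 128003 = -2699857978316/122927559 + 128003 = 13035238356361/122927559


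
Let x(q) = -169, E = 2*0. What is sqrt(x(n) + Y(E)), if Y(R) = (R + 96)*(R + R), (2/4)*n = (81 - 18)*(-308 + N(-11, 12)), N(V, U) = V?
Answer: 13*I ≈ 13.0*I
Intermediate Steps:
n = -40194 (n = 2*((81 - 18)*(-308 - 11)) = 2*(63*(-319)) = 2*(-20097) = -40194)
E = 0
Y(R) = 2*R*(96 + R) (Y(R) = (96 + R)*(2*R) = 2*R*(96 + R))
sqrt(x(n) + Y(E)) = sqrt(-169 + 2*0*(96 + 0)) = sqrt(-169 + 2*0*96) = sqrt(-169 + 0) = sqrt(-169) = 13*I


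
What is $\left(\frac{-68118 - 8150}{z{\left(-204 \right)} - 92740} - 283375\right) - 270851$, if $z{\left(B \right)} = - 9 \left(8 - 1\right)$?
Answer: $- \frac{51433759210}{92803} \approx -5.5423 \cdot 10^{5}$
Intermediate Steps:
$z{\left(B \right)} = -63$ ($z{\left(B \right)} = \left(-9\right) 7 = -63$)
$\left(\frac{-68118 - 8150}{z{\left(-204 \right)} - 92740} - 283375\right) - 270851 = \left(\frac{-68118 - 8150}{-63 - 92740} - 283375\right) - 270851 = \left(- \frac{76268}{-92803} - 283375\right) - 270851 = \left(\left(-76268\right) \left(- \frac{1}{92803}\right) - 283375\right) - 270851 = \left(\frac{76268}{92803} - 283375\right) - 270851 = - \frac{26297973857}{92803} - 270851 = - \frac{51433759210}{92803}$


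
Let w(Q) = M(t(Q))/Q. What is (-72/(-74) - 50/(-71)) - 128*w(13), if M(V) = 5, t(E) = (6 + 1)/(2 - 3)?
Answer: -1624002/34151 ≈ -47.554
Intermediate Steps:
t(E) = -7 (t(E) = 7/(-1) = 7*(-1) = -7)
w(Q) = 5/Q
(-72/(-74) - 50/(-71)) - 128*w(13) = (-72/(-74) - 50/(-71)) - 640/13 = (-72*(-1/74) - 50*(-1/71)) - 640/13 = (36/37 + 50/71) - 128*5/13 = 4406/2627 - 640/13 = -1624002/34151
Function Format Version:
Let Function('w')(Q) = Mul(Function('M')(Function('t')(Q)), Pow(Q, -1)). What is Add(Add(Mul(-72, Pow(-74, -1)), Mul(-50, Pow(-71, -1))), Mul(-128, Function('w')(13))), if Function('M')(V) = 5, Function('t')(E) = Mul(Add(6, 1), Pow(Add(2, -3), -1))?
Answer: Rational(-1624002, 34151) ≈ -47.554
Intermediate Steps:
Function('t')(E) = -7 (Function('t')(E) = Mul(7, Pow(-1, -1)) = Mul(7, -1) = -7)
Function('w')(Q) = Mul(5, Pow(Q, -1))
Add(Add(Mul(-72, Pow(-74, -1)), Mul(-50, Pow(-71, -1))), Mul(-128, Function('w')(13))) = Add(Add(Mul(-72, Pow(-74, -1)), Mul(-50, Pow(-71, -1))), Mul(-128, Mul(5, Pow(13, -1)))) = Add(Add(Mul(-72, Rational(-1, 74)), Mul(-50, Rational(-1, 71))), Mul(-128, Mul(5, Rational(1, 13)))) = Add(Add(Rational(36, 37), Rational(50, 71)), Mul(-128, Rational(5, 13))) = Add(Rational(4406, 2627), Rational(-640, 13)) = Rational(-1624002, 34151)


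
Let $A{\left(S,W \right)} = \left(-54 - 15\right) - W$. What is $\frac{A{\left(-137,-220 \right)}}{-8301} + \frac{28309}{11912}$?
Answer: $\frac{233194297}{98881512} \approx 2.3583$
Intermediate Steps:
$A{\left(S,W \right)} = -69 - W$ ($A{\left(S,W \right)} = \left(-54 - 15\right) - W = -69 - W$)
$\frac{A{\left(-137,-220 \right)}}{-8301} + \frac{28309}{11912} = \frac{-69 - -220}{-8301} + \frac{28309}{11912} = \left(-69 + 220\right) \left(- \frac{1}{8301}\right) + 28309 \cdot \frac{1}{11912} = 151 \left(- \frac{1}{8301}\right) + \frac{28309}{11912} = - \frac{151}{8301} + \frac{28309}{11912} = \frac{233194297}{98881512}$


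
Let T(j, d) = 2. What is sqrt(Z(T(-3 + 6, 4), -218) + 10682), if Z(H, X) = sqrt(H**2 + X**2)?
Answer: sqrt(10682 + 2*sqrt(11882)) ≈ 104.40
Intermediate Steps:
sqrt(Z(T(-3 + 6, 4), -218) + 10682) = sqrt(sqrt(2**2 + (-218)**2) + 10682) = sqrt(sqrt(4 + 47524) + 10682) = sqrt(sqrt(47528) + 10682) = sqrt(2*sqrt(11882) + 10682) = sqrt(10682 + 2*sqrt(11882))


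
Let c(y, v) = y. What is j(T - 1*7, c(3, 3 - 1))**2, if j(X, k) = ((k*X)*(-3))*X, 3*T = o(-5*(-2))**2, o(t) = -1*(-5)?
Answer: 256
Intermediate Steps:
o(t) = 5
T = 25/3 (T = (1/3)*5**2 = (1/3)*25 = 25/3 ≈ 8.3333)
j(X, k) = -3*k*X**2 (j(X, k) = ((X*k)*(-3))*X = (-3*X*k)*X = -3*k*X**2)
j(T - 1*7, c(3, 3 - 1))**2 = (-3*3*(25/3 - 1*7)**2)**2 = (-3*3*(25/3 - 7)**2)**2 = (-3*3*(4/3)**2)**2 = (-3*3*16/9)**2 = (-16)**2 = 256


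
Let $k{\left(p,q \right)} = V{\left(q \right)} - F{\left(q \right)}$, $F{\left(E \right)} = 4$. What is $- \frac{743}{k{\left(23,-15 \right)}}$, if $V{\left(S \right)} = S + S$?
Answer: $\frac{743}{34} \approx 21.853$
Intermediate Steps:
$V{\left(S \right)} = 2 S$
$k{\left(p,q \right)} = -4 + 2 q$ ($k{\left(p,q \right)} = 2 q - 4 = -4 + 2 q$)
$- \frac{743}{k{\left(23,-15 \right)}} = - \frac{743}{-4 + 2 \left(-15\right)} = - \frac{743}{-4 - 30} = - \frac{743}{-34} = \left(-743\right) \left(- \frac{1}{34}\right) = \frac{743}{34}$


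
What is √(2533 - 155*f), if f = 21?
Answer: 19*I*√2 ≈ 26.87*I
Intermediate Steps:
√(2533 - 155*f) = √(2533 - 155*21) = √(2533 - 3255) = √(-722) = 19*I*√2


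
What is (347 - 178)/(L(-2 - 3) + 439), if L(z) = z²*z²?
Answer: 169/1064 ≈ 0.15883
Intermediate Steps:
L(z) = z⁴
(347 - 178)/(L(-2 - 3) + 439) = (347 - 178)/((-2 - 3)⁴ + 439) = 169/((-5)⁴ + 439) = 169/(625 + 439) = 169/1064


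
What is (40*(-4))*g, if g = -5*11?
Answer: 8800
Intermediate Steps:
g = -55
(40*(-4))*g = (40*(-4))*(-55) = -160*(-55) = 8800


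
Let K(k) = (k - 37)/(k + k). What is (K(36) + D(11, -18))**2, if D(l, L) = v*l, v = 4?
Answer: 10029889/5184 ≈ 1934.8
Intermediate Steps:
D(l, L) = 4*l
K(k) = (-37 + k)/(2*k) (K(k) = (-37 + k)/((2*k)) = (-37 + k)*(1/(2*k)) = (-37 + k)/(2*k))
(K(36) + D(11, -18))**2 = ((1/2)*(-37 + 36)/36 + 4*11)**2 = ((1/2)*(1/36)*(-1) + 44)**2 = (-1/72 + 44)**2 = (3167/72)**2 = 10029889/5184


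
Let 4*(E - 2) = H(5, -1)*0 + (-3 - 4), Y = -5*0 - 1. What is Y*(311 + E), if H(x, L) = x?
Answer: -1245/4 ≈ -311.25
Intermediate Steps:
Y = -1 (Y = 0 - 1 = -1)
E = ¼ (E = 2 + (5*0 + (-3 - 4))/4 = 2 + (0 - 7)/4 = 2 + (¼)*(-7) = 2 - 7/4 = ¼ ≈ 0.25000)
Y*(311 + E) = -(311 + ¼) = -1*1245/4 = -1245/4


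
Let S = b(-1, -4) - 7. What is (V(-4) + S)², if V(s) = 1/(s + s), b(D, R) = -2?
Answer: 5329/64 ≈ 83.266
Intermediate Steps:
S = -9 (S = -2 - 7 = -9)
V(s) = 1/(2*s)
(V(-4) + S)² = ((½)/(-4) - 9)² = ((½)*(-¼) - 9)² = (-⅛ - 9)² = (-73/8)² = 5329/64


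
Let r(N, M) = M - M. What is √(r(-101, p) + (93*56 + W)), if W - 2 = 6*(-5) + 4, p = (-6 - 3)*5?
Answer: 72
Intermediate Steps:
p = -45 (p = -9*5 = -45)
r(N, M) = 0
W = -24 (W = 2 + (6*(-5) + 4) = 2 + (-30 + 4) = 2 - 26 = -24)
√(r(-101, p) + (93*56 + W)) = √(0 + (93*56 - 24)) = √(0 + (5208 - 24)) = √(0 + 5184) = √5184 = 72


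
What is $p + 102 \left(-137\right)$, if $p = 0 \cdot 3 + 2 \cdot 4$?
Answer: $-13966$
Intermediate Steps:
$p = 8$ ($p = 0 + 8 = 8$)
$p + 102 \left(-137\right) = 8 + 102 \left(-137\right) = 8 - 13974 = -13966$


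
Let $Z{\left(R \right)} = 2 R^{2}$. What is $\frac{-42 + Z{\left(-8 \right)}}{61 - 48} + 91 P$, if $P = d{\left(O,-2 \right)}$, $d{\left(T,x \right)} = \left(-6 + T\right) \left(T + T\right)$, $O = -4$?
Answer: $\frac{94726}{13} \approx 7286.6$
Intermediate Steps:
$d{\left(T,x \right)} = 2 T \left(-6 + T\right)$ ($d{\left(T,x \right)} = \left(-6 + T\right) 2 T = 2 T \left(-6 + T\right)$)
$P = 80$ ($P = 2 \left(-4\right) \left(-6 - 4\right) = 2 \left(-4\right) \left(-10\right) = 80$)
$\frac{-42 + Z{\left(-8 \right)}}{61 - 48} + 91 P = \frac{-42 + 2 \left(-8\right)^{2}}{61 - 48} + 91 \cdot 80 = \frac{-42 + 2 \cdot 64}{13} + 7280 = \left(-42 + 128\right) \frac{1}{13} + 7280 = 86 \cdot \frac{1}{13} + 7280 = \frac{86}{13} + 7280 = \frac{94726}{13}$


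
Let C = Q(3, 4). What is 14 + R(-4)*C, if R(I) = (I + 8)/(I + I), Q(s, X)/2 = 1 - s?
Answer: 16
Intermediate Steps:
Q(s, X) = 2 - 2*s (Q(s, X) = 2*(1 - s) = 2 - 2*s)
R(I) = (8 + I)/(2*I) (R(I) = (8 + I)/((2*I)) = (8 + I)*(1/(2*I)) = (8 + I)/(2*I))
C = -4 (C = 2 - 2*3 = 2 - 6 = -4)
14 + R(-4)*C = 14 + ((1/2)*(8 - 4)/(-4))*(-4) = 14 + ((1/2)*(-1/4)*4)*(-4) = 14 - 1/2*(-4) = 14 + 2 = 16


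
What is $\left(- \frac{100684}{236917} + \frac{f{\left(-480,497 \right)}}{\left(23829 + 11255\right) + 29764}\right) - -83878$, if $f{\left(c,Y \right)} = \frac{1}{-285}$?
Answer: $\frac{367268378207305643}{4378624180560} \approx 83878.0$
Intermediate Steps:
$f{\left(c,Y \right)} = - \frac{1}{285}$
$\left(- \frac{100684}{236917} + \frac{f{\left(-480,497 \right)}}{\left(23829 + 11255\right) + 29764}\right) - -83878 = \left(- \frac{100684}{236917} - \frac{1}{285 \left(\left(23829 + 11255\right) + 29764\right)}\right) - -83878 = \left(\left(-100684\right) \frac{1}{236917} - \frac{1}{285 \left(35084 + 29764\right)}\right) + 83878 = \left(- \frac{100684}{236917} - \frac{1}{285 \cdot 64848}\right) + 83878 = \left(- \frac{100684}{236917} - \frac{1}{18481680}\right) + 83878 = - \frac{1860809706037}{4378624180560} + 83878 = \frac{367268378207305643}{4378624180560}$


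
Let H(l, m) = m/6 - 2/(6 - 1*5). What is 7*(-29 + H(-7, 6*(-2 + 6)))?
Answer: -189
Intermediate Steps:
H(l, m) = -2 + m/6 (H(l, m) = m*(⅙) - 2/(6 - 5) = m/6 - 2/1 = m/6 - 2*1 = m/6 - 2 = -2 + m/6)
7*(-29 + H(-7, 6*(-2 + 6))) = 7*(-29 + (-2 + (6*(-2 + 6))/6)) = 7*(-29 + (-2 + (6*4)/6)) = 7*(-29 + (-2 + (⅙)*24)) = 7*(-29 + (-2 + 4)) = 7*(-29 + 2) = 7*(-27) = -189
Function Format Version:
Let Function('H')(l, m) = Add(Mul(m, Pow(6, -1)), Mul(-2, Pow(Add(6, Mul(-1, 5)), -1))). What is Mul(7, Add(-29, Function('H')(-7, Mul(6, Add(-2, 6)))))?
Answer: -189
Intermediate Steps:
Function('H')(l, m) = Add(-2, Mul(Rational(1, 6), m)) (Function('H')(l, m) = Add(Mul(m, Rational(1, 6)), Mul(-2, Pow(Add(6, -5), -1))) = Add(Mul(Rational(1, 6), m), Mul(-2, Pow(1, -1))) = Add(Mul(Rational(1, 6), m), Mul(-2, 1)) = Add(Mul(Rational(1, 6), m), -2) = Add(-2, Mul(Rational(1, 6), m)))
Mul(7, Add(-29, Function('H')(-7, Mul(6, Add(-2, 6))))) = Mul(7, Add(-29, Add(-2, Mul(Rational(1, 6), Mul(6, Add(-2, 6)))))) = Mul(7, Add(-29, Add(-2, Mul(Rational(1, 6), Mul(6, 4))))) = Mul(7, Add(-29, Add(-2, Mul(Rational(1, 6), 24)))) = Mul(7, Add(-29, Add(-2, 4))) = Mul(7, Add(-29, 2)) = Mul(7, -27) = -189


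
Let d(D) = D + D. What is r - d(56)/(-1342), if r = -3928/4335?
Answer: -2392928/2908785 ≈ -0.82266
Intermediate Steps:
d(D) = 2*D
r = -3928/4335 (r = -3928*1/4335 = -3928/4335 ≈ -0.90611)
r - d(56)/(-1342) = -3928/4335 - 2*56/(-1342) = -3928/4335 - 112*(-1)/1342 = -3928/4335 - 1*(-56/671) = -3928/4335 + 56/671 = -2392928/2908785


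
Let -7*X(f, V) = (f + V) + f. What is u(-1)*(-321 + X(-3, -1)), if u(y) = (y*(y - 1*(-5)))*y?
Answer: -1280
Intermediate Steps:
u(y) = y²*(5 + y) (u(y) = (y*(y + 5))*y = (y*(5 + y))*y = y²*(5 + y))
X(f, V) = -2*f/7 - V/7 (X(f, V) = -((f + V) + f)/7 = -((V + f) + f)/7 = -(V + 2*f)/7 = -2*f/7 - V/7)
u(-1)*(-321 + X(-3, -1)) = ((-1)²*(5 - 1))*(-321 + (-2/7*(-3) - ⅐*(-1))) = (1*4)*(-321 + (6/7 + ⅐)) = 4*(-321 + 1) = 4*(-320) = -1280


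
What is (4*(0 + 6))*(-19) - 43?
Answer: -499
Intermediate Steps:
(4*(0 + 6))*(-19) - 43 = (4*6)*(-19) - 43 = 24*(-19) - 43 = -456 - 43 = -499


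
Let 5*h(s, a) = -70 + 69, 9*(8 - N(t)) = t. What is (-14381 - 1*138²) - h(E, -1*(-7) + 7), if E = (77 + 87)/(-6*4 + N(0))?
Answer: -167124/5 ≈ -33425.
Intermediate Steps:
N(t) = 8 - t/9
E = -41/4 (E = (77 + 87)/(-6*4 + (8 - ⅑*0)) = 164/(-24 + (8 + 0)) = 164/(-24 + 8) = 164/(-16) = 164*(-1/16) = -41/4 ≈ -10.250)
h(s, a) = -⅕ (h(s, a) = (-70 + 69)/5 = (⅕)*(-1) = -⅕)
(-14381 - 1*138²) - h(E, -1*(-7) + 7) = (-14381 - 1*138²) - 1*(-⅕) = (-14381 - 1*19044) + ⅕ = (-14381 - 19044) + ⅕ = -33425 + ⅕ = -167124/5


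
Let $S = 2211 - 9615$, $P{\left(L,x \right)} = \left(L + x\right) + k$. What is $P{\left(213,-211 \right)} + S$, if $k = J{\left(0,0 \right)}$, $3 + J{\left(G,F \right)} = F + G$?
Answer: $-7405$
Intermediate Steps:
$J{\left(G,F \right)} = -3 + F + G$ ($J{\left(G,F \right)} = -3 + \left(F + G\right) = -3 + F + G$)
$k = -3$ ($k = -3 + 0 + 0 = -3$)
$P{\left(L,x \right)} = -3 + L + x$ ($P{\left(L,x \right)} = \left(L + x\right) - 3 = -3 + L + x$)
$S = -7404$
$P{\left(213,-211 \right)} + S = \left(-3 + 213 - 211\right) - 7404 = -1 - 7404 = -7405$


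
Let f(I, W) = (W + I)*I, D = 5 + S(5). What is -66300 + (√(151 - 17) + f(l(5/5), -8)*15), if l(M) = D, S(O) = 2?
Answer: -66405 + √134 ≈ -66393.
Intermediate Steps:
D = 7 (D = 5 + 2 = 7)
l(M) = 7
f(I, W) = I*(I + W) (f(I, W) = (I + W)*I = I*(I + W))
-66300 + (√(151 - 17) + f(l(5/5), -8)*15) = -66300 + (√(151 - 17) + (7*(7 - 8))*15) = -66300 + (√134 + (7*(-1))*15) = -66300 + (√134 - 7*15) = -66300 + (√134 - 105) = -66300 + (-105 + √134) = -66405 + √134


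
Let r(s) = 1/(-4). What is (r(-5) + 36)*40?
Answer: 1430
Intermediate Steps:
r(s) = -¼
(r(-5) + 36)*40 = (-¼ + 36)*40 = (143/4)*40 = 1430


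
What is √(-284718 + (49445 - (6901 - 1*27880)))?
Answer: I*√214294 ≈ 462.92*I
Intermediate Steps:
√(-284718 + (49445 - (6901 - 1*27880))) = √(-284718 + (49445 - (6901 - 27880))) = √(-284718 + (49445 - 1*(-20979))) = √(-284718 + (49445 + 20979)) = √(-284718 + 70424) = √(-214294) = I*√214294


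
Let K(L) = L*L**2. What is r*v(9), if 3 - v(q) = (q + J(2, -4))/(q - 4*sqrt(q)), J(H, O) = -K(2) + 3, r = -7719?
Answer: -33449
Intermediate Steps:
K(L) = L**3
J(H, O) = -5 (J(H, O) = -1*2**3 + 3 = -1*8 + 3 = -8 + 3 = -5)
v(q) = 3 - (-5 + q)/(q - 4*sqrt(q)) (v(q) = 3 - (q - 5)/(q - 4*sqrt(q)) = 3 - (-5 + q)/(q - 4*sqrt(q)))
r*v(9) = -7719*(-5 - 2*9 + 12*sqrt(9))/(-1*9 + 4*sqrt(9)) = -7719*(-5 - 18 + 12*3)/(-9 + 4*3) = -7719*(-5 - 18 + 36)/(-9 + 12) = -7719*13/3 = -33449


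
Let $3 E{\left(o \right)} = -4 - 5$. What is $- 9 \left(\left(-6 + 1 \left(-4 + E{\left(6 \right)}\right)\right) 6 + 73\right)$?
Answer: $45$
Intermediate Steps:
$E{\left(o \right)} = -3$ ($E{\left(o \right)} = \frac{-4 - 5}{3} = \frac{1}{3} \left(-9\right) = -3$)
$- 9 \left(\left(-6 + 1 \left(-4 + E{\left(6 \right)}\right)\right) 6 + 73\right) = - 9 \left(\left(-6 + 1 \left(-4 - 3\right)\right) 6 + 73\right) = - 9 \left(\left(-6 + 1 \left(-7\right)\right) 6 + 73\right) = - 9 \left(\left(-6 - 7\right) 6 + 73\right) = - 9 \left(\left(-13\right) 6 + 73\right) = - 9 \left(-78 + 73\right) = \left(-9\right) \left(-5\right) = 45$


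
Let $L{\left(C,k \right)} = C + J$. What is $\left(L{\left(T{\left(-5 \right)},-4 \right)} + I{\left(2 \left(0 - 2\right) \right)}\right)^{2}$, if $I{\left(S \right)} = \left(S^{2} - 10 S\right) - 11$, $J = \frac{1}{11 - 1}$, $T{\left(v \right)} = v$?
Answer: $\frac{160801}{100} \approx 1608.0$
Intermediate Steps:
$J = \frac{1}{10} \approx 0.1$
$L{\left(C,k \right)} = \frac{1}{10} + C$ ($L{\left(C,k \right)} = C + \frac{1}{10} = \frac{1}{10} + C$)
$I{\left(S \right)} = -11 + S^{2} - 10 S$
$\left(L{\left(T{\left(-5 \right)},-4 \right)} + I{\left(2 \left(0 - 2\right) \right)}\right)^{2} = \left(\left(\frac{1}{10} - 5\right) - \left(11 - 4 \left(0 - 2\right)^{2} + 10 \cdot 2 \left(0 - 2\right)\right)\right)^{2} = \left(- \frac{49}{10} - \left(11 - 16 + 10 \cdot 2 \left(-2\right)\right)\right)^{2} = \left(- \frac{49}{10} - \left(-29 - 16\right)\right)^{2} = \left(- \frac{49}{10} + \left(-11 + 16 + 40\right)\right)^{2} = \left(- \frac{49}{10} + 45\right)^{2} = \left(\frac{401}{10}\right)^{2} = \frac{160801}{100}$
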